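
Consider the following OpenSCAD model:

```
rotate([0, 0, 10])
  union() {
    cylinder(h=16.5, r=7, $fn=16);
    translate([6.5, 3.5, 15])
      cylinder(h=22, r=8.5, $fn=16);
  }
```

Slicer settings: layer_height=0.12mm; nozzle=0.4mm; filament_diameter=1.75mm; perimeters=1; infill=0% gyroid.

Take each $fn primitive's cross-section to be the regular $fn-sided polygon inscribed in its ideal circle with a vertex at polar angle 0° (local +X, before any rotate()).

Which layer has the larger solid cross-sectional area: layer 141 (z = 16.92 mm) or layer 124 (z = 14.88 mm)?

Layer 141 (z = 16.92): the cylinder is not intersected at this z (z outside [0, 16.5]); the r=8.5 cylinder at (6.5, 3.5) gives a regular 16-gon of circumradius 8.5 (constant along its height) (area = (16/2)·8.500²·sin(360°/16) = 221.19 mm²); Combining (union): only the r=8.5 cylinder at (6.5, 3.5) is present, so the union is just that shape — area = 221.19 mm²; (rotated 10° about Z; rotation is an isometry so areas/perimeters/island counts are preserved). So its area = 221.19 mm². Layer 124 (z = 14.88): the cylinder: section is a regular 16-gon, circumradius r=7 (area = (16/2)·7.000²·sin(360°/16) = 150.01 mm²); the cylinder at (6.5, 3.5) is not intersected at this z (z outside [15, 37]); Merging all regions: only the r=7 cylinder is present, so the union is just that shape — area = 150.01 mm²; (whole slice rotated 10° about Z — lengths, areas and connectivity unchanged). So its area = 150.01 mm². Layer 141 is larger (221.19 vs 150.01 mm²).

layer 141 (z = 16.92 mm)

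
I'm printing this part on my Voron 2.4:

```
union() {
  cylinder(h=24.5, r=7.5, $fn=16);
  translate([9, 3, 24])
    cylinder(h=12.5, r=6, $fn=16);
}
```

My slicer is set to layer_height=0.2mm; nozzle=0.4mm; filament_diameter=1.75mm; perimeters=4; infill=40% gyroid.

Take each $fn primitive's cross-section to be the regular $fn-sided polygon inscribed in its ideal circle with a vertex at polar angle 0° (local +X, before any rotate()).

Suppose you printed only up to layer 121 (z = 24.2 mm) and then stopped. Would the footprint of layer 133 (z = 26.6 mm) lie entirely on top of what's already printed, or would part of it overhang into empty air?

Compare the two slices. At z = 24.2: the r=7.5 cylinder contributes a regular 16-gon of circumradius 7.5 (area = (16/2)·7.500²·sin(360°/16) = 172.21 mm²); the r=6 cylinder at (9, 3) contributes a regular 16-gon of circumradius 6 (area = (16/2)·6.000²·sin(360°/16) = 110.21 mm²); Taking the union: the regions partially overlap — summed areas 282.42 mm² minus the doubly-counted overlap 24.51 mm² gives 257.91 mm² — area = 257.91 mm². At z = 26.6: the cylinder does not reach this height (z outside [0, 24.5]); the r=6 cylinder at (9, 3) contributes a regular 16-gon of circumradius 6 (area = (16/2)·6.000²·sin(360°/16) = 110.21 mm²); Taking the union: only the r=6 cylinder at (9, 3) is present, so the union is just that shape — area = 110.21 mm². Checking containment: the cross-section at z = 26.6 is a subset of the cross-section at z = 24.2.

entirely on top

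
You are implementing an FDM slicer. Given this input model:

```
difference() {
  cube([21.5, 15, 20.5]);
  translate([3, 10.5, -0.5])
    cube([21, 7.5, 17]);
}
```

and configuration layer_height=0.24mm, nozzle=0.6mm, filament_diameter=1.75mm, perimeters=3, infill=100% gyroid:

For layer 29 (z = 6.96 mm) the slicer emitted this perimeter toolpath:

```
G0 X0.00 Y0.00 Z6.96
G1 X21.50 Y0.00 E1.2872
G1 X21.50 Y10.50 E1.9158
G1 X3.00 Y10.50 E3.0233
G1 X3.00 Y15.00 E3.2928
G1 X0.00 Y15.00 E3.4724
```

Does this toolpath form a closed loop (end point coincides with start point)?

no

Start point (G0): (0.00, 0.00). End point (last G1): the path does not return to the start — open.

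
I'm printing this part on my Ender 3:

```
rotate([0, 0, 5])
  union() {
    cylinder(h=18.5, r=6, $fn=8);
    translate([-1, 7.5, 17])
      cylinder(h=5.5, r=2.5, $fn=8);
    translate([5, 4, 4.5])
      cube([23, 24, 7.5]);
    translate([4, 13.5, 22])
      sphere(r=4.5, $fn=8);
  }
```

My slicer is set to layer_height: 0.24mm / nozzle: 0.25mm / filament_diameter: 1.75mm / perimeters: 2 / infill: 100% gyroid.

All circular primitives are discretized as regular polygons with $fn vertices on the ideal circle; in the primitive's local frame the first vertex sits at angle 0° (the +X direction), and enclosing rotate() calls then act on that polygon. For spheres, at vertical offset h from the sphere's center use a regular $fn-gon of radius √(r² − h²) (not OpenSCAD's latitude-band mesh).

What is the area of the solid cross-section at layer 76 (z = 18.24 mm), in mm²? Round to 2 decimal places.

135.79 mm²

At z = 18.24 mm: the r=6 cylinder gives a regular 8-gon of circumradius 6 (constant along its height) (area = (8/2)·6.000²·sin(360°/8) = 101.82 mm²); the cylinder at (-1, 7.5): section is a regular 8-gon, circumradius r=2.5 (area = (8/2)·2.500²·sin(360°/8) = 17.68 mm²); the cube at (5, 4) does not reach this height (z outside [4.5, 12]); the r=4.5 sphere at (4, 13.5) contributes a regular 8-gon of circumradius √(4.5²−3.76²) = 2.472 (area = (8/2)·2.472²·sin(360°/8) = 17.29 mm²); Taking the union: the regions partially overlap — summed areas 136.79 mm² minus the doubly-counted overlap 1.00 mm² gives 135.79 mm² — area = 135.79 mm²; (rotated 5° about Z; rotation is an isometry so areas/perimeters/island counts are preserved). Overall, the cross-section has 2 separate islands. Net area = 135.79 mm².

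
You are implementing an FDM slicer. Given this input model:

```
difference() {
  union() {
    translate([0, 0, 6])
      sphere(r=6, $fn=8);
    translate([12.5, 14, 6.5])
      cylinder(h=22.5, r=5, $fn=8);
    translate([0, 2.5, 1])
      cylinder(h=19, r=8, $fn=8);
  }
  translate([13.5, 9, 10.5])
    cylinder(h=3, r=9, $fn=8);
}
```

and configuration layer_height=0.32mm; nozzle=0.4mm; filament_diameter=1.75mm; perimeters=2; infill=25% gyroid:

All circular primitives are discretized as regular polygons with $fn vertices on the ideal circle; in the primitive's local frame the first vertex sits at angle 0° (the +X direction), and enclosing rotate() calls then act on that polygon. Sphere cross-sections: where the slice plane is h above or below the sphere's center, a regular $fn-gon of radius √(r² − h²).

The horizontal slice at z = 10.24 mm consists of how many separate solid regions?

2

At z = 10.24 mm: the r=6 sphere contributes a regular 8-gon of circumradius √(6²−4.24²) = 4.245; the cylinder at (12.5, 14): section is a regular 8-gon, circumradius r=5; the cylinder at (0, 2.5): section is a regular 8-gon, circumradius r=8; Taking the union: the regions partially overlap (shared area 50.98 mm²), so overlapping operands fuse into one piece — 2 connected regions; the cylinder at (13.5, 9) is not intersected at this z (z outside [10.5, 13.5]); After the difference (first − rest): none of the subtracted shapes is present at this height, so that combined region is unchanged — 2 connected regions. The result has 2 disconnected regions.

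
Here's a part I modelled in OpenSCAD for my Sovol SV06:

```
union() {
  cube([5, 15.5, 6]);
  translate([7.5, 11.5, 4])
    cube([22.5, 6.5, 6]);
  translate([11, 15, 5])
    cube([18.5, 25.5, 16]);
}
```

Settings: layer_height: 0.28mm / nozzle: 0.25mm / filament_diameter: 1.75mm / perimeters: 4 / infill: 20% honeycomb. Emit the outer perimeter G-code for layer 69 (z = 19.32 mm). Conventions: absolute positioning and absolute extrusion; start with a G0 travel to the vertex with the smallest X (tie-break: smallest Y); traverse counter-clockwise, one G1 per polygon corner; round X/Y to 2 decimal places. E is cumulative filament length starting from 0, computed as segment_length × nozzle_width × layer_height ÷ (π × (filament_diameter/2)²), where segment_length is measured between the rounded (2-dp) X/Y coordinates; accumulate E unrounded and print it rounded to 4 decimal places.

G0 X11.00 Y15.00 Z19.32
G1 X29.50 Y15.00 E0.5384
G1 X29.50 Y40.50 E1.2805
G1 X11.00 Y40.50 E1.8189
G1 X11.00 Y15.00 E2.5610

At z = 19.32 mm: the cube is absent (z outside [0, 6]); the cube at (7.5, 11.5) is not intersected at this z (z outside [4, 10]); the cube at (11, 15) is present — its section is the full 18.5×25.5 rectangle; Merging all regions: only the 18.5×25.5 cube at (11, 15) is present, so the union is just that shape — 1 connected region. The outline is a single polygon with 4 vertices. Extrusion per mm of travel: 0.25 × 0.28 / (π × 0.875²) = 0.029103. Accumulating E over each segment gives final E = 2.5610.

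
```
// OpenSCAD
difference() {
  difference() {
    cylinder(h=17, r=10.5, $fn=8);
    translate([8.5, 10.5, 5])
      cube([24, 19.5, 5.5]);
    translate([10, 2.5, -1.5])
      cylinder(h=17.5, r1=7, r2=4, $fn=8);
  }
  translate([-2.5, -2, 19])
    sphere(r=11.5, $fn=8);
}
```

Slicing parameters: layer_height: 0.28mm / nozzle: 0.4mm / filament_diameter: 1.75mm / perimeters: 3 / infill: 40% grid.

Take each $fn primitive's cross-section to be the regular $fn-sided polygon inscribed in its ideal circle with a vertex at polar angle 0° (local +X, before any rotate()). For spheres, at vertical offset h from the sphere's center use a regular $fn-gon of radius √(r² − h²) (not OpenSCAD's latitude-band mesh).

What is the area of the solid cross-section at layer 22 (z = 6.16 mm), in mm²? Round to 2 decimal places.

274.80 mm²

At z = 6.16 mm: the cylinder: section is a regular 8-gon, circumradius r=10.5 (area = (8/2)·10.500²·sin(360°/8) = 311.83 mm²); the cube at (8.5, 10.5) is present — its section is the full 24×19.5 rectangle (area 468.00 mm²); the cone at (10, 2.5) contributes a regular 8-gon of circumradius 5.687 (interpolated between r1=7 and r2=4 at t=0.438) (area = (8/2)·5.687²·sin(360°/8) = 91.47 mm²); Subtracting the remaining from the first: starting from the r=10.5 cylinder (311.83 mm²), the 24×19.5 cube at (8.5, 10.5) misses the remaining region (no effect); the cone at (10, 2.5) partially overlaps it — only the 37.03 mm² overlap (of its 91.47 mm²) is removed, clipping the outline — area = 274.80 mm²; the sphere at (-2.5, -2) is not intersected at this z (|z−center|=12.840 > r=11.5); After the difference (first − rest): none of the subtracted shapes is present at this height, so that combined region is unchanged — area = 274.80 mm². Overall, the cross-section is a single solid region. Net area = 274.80 mm².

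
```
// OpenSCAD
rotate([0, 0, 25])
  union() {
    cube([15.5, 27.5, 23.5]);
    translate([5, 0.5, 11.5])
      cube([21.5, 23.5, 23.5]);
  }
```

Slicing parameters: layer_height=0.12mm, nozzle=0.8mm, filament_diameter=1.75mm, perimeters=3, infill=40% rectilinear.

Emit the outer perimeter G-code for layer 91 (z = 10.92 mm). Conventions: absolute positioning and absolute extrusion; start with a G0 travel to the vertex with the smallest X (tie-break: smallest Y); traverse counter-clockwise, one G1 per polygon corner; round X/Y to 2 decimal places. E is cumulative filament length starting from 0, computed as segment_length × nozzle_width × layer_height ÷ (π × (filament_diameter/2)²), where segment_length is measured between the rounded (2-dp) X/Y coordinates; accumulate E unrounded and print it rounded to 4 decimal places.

G0 X-11.62 Y24.92 Z10.92
G1 X0.00 Y0.00 E1.0974
G1 X14.05 Y6.55 E1.7161
G1 X2.43 Y31.47 E2.8136
G1 X-11.62 Y24.92 E3.4323

At z = 10.92 mm: the cube (footprint 15.5×27.5) is included at this height; the cube at (5, 0.5) is not intersected at this z (z outside [11.5, 35]); Taking the union: only the 15.5×27.5 cube is present, so the union is just that shape — 1 connected region; (rotated 25° about Z; rotation is an isometry so areas/perimeters/island counts are preserved). The outline is a single polygon with 4 vertices. Extrusion per mm of travel: 0.8 × 0.12 / (π × 0.875²) = 0.039912. Accumulating E over each segment gives final E = 3.4323.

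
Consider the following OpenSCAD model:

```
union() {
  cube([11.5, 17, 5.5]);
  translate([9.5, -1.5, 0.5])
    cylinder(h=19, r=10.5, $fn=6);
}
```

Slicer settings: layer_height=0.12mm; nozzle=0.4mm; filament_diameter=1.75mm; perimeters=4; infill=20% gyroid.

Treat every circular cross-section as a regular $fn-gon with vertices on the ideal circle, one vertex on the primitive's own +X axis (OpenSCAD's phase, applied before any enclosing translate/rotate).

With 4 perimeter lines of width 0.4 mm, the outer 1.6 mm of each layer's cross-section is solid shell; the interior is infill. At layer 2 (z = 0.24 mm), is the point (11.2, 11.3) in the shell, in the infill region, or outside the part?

shell

At z = 0.24 mm: the 11.5×17 cube contributes its full rectangle; the cylinder at (9.5, -1.5) is not intersected at this z (z outside [0.5, 19.5]); Combining (union): only the 11.5×17 cube is present, so the union is just that shape — 1 connected region. Overall, the cross-section is a single solid region. The nearest boundary edge runs (11.50, 0.00)→(11.50, 17.00); distance from the point to it = 0.30 mm. The point is inside the cross-section, 0.30 mm from the nearest boundary — within the 1.6 mm shell band (4 × 0.4).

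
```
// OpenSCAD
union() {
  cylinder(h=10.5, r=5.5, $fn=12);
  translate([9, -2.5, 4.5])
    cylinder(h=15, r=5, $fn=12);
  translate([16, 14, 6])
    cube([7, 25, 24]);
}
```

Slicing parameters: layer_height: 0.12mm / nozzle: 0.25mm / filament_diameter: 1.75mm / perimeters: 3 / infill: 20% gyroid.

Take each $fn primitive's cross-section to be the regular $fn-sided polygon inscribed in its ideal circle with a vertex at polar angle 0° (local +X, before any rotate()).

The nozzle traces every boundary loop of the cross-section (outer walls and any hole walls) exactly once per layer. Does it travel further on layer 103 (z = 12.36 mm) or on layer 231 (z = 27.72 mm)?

layer 103 (z = 12.36 mm)

Layer 103 (z = 12.36): the cylinder is not intersected at this z (z outside [0, 10.5]); the r=5 cylinder at (9, -2.5) contributes a regular 12-gon of circumradius 5 (perimeter = 2·12·5.000·sin(180°/12) = 31.06 mm); the 7×25 cube at (16, 14) contributes its full rectangle (perimeter 64.00 mm); Taking the union: the 2 present regions are separate (no shared area or edge), so areas and boundary lengths simply add and each stays a separate island — boundary = 95.06 mm. So its perimeter = 95.06 mm. Layer 231 (z = 27.72): the cylinder is absent (z outside [0, 10.5]); the cylinder at (9, -2.5) does not reach this height (z outside [4.5, 19.5]); the cube at (16, 14) (footprint 7×25) is included at this height (perimeter 64.00 mm); Merging all regions: only the 7×25 cube at (16, 14) is present, so the union is just that shape — boundary = 64.00 mm. So its perimeter = 64.00 mm. Layer 103 is larger (95.06 vs 64.00 mm).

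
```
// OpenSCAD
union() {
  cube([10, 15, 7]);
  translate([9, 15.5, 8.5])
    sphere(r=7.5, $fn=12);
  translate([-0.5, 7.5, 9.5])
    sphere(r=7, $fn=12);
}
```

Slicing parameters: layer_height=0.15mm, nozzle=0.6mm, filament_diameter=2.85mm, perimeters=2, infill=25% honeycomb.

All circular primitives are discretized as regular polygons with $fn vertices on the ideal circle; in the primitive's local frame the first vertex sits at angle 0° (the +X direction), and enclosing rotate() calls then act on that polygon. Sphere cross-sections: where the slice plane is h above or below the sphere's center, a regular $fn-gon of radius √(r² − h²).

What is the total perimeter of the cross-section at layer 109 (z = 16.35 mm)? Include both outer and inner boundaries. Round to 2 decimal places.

8.95 mm

At z = 16.35 mm: the cube is absent (z outside [0, 7]); the sphere at (9, 15.5) is not intersected at this z (|z−center|=7.850 > r=7.5); the r=7 sphere at (-0.5, 7.5) contributes a regular 12-gon of circumradius √(7²−6.85²) = 1.441 (perimeter = 2·12·1.441·sin(180°/12) = 8.95 mm); Merging all regions: only the r=7 sphere at (-0.5, 7.5) is present, so the union is just that shape — boundary = 8.95 mm. Overall, the cross-section is a single solid region. Total boundary length (outer) = 8.95 mm.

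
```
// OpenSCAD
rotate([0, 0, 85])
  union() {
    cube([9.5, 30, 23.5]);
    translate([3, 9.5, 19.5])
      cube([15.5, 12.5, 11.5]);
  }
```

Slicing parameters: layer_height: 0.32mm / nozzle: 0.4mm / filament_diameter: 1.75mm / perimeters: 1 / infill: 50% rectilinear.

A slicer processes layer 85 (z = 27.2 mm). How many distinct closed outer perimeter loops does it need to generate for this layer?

At z = 27.2 mm: the cube is absent (z outside [0, 23.5]); the cube at (3, 9.5) is present — its section is the full 15.5×12.5 rectangle; Merging all regions: only the 15.5×12.5 cube at (3, 9.5) is present, so the union is just that shape — 1 connected region; (rotated 85° about Z; rotation is an isometry so areas/perimeters/island counts are preserved). The result has 1 disconnected region.

1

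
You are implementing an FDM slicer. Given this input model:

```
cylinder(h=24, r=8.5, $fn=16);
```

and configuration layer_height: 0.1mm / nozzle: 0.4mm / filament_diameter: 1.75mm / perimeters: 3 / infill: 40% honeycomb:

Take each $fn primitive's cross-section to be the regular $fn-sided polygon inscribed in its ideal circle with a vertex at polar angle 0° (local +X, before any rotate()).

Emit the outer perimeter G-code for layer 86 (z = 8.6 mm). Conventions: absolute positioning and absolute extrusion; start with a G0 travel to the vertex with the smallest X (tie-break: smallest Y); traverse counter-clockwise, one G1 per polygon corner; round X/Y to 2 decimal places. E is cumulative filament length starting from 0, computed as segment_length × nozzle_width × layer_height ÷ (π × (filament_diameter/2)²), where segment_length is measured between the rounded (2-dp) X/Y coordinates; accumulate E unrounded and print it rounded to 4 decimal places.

G0 X-8.50 Y0.00 Z8.60
G1 X-7.85 Y-3.25 E0.0551
G1 X-6.01 Y-6.01 E0.1103
G1 X-3.25 Y-7.85 E0.1654
G1 X0.00 Y-8.50 E0.2206
G1 X3.25 Y-7.85 E0.2757
G1 X6.01 Y-6.01 E0.3308
G1 X7.85 Y-3.25 E0.3860
G1 X8.50 Y0.00 E0.4411
G1 X7.85 Y3.25 E0.4962
G1 X6.01 Y6.01 E0.5514
G1 X3.25 Y7.85 E0.6066
G1 X0.00 Y8.50 E0.6617
G1 X-3.25 Y7.85 E0.7168
G1 X-6.01 Y6.01 E0.7720
G1 X-7.85 Y3.25 E0.8271
G1 X-8.50 Y0.00 E0.8823

At z = 8.6 mm: the cylinder: section is a regular 16-gon, circumradius r=8.5. The outline is a single polygon with 16 vertices. Extrusion per mm of travel: 0.4 × 0.1 / (π × 0.875²) = 0.016630. Accumulating E over each segment gives final E = 0.8823.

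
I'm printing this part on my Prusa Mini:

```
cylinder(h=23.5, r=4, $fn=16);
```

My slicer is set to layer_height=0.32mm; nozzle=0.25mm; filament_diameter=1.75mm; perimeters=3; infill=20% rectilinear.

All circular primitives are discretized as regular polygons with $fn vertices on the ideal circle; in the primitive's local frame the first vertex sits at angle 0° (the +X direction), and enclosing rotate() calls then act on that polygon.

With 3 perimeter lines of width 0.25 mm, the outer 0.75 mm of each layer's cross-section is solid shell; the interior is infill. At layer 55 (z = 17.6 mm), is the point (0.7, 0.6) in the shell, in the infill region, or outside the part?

infill

At z = 17.6 mm: the r=4 cylinder gives a regular 16-gon of circumradius 4 (constant along its height). Overall, the cross-section is a single solid region. The nearest boundary edge runs (3.70, 1.53)→(2.83, 2.83); distance from the point to it = 3.01 mm. The point is inside the cross-section and 3.01 mm from the nearest boundary — more than the 0.75 mm shell width (3 × 0.25), so it's in the infill interior.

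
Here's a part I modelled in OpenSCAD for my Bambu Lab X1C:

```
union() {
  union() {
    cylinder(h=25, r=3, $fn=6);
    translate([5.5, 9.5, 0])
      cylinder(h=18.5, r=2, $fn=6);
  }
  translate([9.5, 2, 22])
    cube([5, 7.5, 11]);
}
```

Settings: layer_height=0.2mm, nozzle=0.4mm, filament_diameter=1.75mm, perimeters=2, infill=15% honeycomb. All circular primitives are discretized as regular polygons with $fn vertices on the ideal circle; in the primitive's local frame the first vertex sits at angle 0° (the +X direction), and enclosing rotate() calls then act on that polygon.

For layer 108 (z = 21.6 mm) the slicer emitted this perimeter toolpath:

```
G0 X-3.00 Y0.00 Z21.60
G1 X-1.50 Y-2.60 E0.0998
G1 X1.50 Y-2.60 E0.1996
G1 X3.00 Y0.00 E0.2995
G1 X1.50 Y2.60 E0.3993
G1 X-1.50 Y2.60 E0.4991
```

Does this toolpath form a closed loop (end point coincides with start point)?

no

Start point (G0): (-3.00, 0.00). End point (last G1): the path does not return to the start — open.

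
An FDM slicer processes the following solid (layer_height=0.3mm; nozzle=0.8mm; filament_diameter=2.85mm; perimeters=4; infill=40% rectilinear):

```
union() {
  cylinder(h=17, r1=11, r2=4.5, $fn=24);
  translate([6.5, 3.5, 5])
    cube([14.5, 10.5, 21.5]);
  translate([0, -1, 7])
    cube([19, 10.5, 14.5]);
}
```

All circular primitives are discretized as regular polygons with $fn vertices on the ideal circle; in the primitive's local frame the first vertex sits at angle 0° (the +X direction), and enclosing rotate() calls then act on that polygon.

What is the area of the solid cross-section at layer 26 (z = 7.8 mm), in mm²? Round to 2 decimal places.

418.54 mm²

At z = 7.8 mm: the cone contributes a regular 24-gon of circumradius 8.018 (interpolated between r1=11 and r2=4.5 at t=0.459) (area = (24/2)·8.018²·sin(360°/24) = 199.65 mm²); the 14.5×10.5 cube at (6.5, 3.5) contributes its full rectangle (area 152.25 mm²); the cube at (0, -1) (footprint 19×10.5) is included at this height (area 199.50 mm²); Combining (union): the regions partially overlap — summed areas 551.40 mm² minus the doubly-counted overlap 132.86 mm² gives 418.54 mm² — area = 418.54 mm². Overall, the cross-section is a single solid region. Net area = 418.54 mm².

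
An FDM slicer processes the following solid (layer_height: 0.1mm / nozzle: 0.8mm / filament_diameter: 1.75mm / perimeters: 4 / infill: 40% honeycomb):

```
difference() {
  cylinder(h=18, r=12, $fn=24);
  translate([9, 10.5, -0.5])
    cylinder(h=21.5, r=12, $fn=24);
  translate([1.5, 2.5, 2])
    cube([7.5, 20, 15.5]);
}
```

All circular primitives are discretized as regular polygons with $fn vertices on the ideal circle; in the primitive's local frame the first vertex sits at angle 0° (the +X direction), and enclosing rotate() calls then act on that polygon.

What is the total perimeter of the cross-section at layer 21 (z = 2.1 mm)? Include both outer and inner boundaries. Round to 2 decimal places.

At z = 2.1 mm: the r=12 cylinder gives a regular 24-gon of circumradius 12 (constant along its height) (perimeter = 2·24·12.000·sin(180°/24) = 75.18 mm); the r=12 cylinder at (9, 10.5) contributes a regular 24-gon of circumradius 12 (perimeter = 2·24·12.000·sin(180°/24) = 75.18 mm); the cube at (1.5, 2.5) (footprint 7.5×20) is included at this height (perimeter 55.00 mm); Taking the first minus the rest: starting from the r=12 cylinder, the r=12 cylinder at (9, 10.5) partially overlaps it — only the 136.77 mm² overlap (of its 447.24 mm²) is removed, clipping the outline; the 7.5×20 cube at (1.5, 2.5) misses the remaining region (no effect) — boundary = 75.18 mm. Overall, the cross-section is a single solid region. Total boundary length (outer) = 75.18 mm.

75.18 mm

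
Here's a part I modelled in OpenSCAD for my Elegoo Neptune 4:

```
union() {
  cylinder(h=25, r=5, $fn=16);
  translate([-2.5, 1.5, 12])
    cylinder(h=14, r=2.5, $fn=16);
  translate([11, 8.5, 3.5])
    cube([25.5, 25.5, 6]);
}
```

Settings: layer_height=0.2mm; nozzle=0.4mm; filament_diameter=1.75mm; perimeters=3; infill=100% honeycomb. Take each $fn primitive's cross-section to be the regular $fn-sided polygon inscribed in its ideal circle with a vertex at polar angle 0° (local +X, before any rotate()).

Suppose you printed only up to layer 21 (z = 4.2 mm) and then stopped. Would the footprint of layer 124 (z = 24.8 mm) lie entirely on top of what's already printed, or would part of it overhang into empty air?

Compare the two slices. At z = 4.2: the cylinder: section is a regular 16-gon, circumradius r=5 (area = (16/2)·5.000²·sin(360°/16) = 76.54 mm²); the cylinder at (-2.5, 1.5) is not intersected at this z (z outside [12, 26]); the 25.5×25.5 cube at (11, 8.5) contributes its full rectangle (area 650.25 mm²); Taking the union: the 2 present regions are separate (no shared area or edge), so areas and boundary lengths simply add and each stays a separate island — area = 726.79 mm². At z = 24.8: the r=5 cylinder gives a regular 16-gon of circumradius 5 (constant along its height) (area = (16/2)·5.000²·sin(360°/16) = 76.54 mm²); the r=2.5 cylinder at (-2.5, 1.5) contributes a regular 16-gon of circumradius 2.5 (area = (16/2)·2.500²·sin(360°/16) = 19.13 mm²); the cube at (11, 8.5) is absent (z outside [3.5, 9.5]); Merging all regions: the regions partially overlap — summed areas 95.67 mm² minus the doubly-counted overlap 17.99 mm² gives 77.68 mm² — area = 77.68 mm². Checking containment: at z = 24.8 the cross-section extends beyond the z = 4.2 cross-section by about 1.14 mm².

part overhangs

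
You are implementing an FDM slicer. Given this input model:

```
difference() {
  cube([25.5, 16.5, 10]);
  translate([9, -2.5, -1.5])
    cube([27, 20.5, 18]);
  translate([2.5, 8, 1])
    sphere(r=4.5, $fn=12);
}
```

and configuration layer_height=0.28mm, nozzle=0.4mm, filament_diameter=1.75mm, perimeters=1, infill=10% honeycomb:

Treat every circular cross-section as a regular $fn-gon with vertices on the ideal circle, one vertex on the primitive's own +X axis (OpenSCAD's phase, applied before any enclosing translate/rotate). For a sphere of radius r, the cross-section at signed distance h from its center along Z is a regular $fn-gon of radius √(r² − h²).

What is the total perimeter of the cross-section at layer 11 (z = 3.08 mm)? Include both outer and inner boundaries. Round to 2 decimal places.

At z = 3.08 mm: the 25.5×16.5 cube contributes its full rectangle (perimeter 84.00 mm); the cube at (9, -2.5) (footprint 27×20.5) is included at this height (perimeter 95.00 mm); the sphere at (2.5, 8): section is a regular 12-gon, circumradius = √(r²−h²) = √(4.5²−2.08²) = 3.990 (perimeter = 2·12·3.990·sin(180°/12) = 24.79 mm); After the difference (first − rest): starting from the 25.5×16.5 cube, the 27×20.5 cube at (9, -2.5) partially overlaps it — only the 272.25 mm² overlap (of its 553.50 mm²) is removed, clipping the outline; the r=4.5 sphere at (2.5, 8) partially overlaps it — only the 41.98 mm² overlap (of its 47.77 mm²) is removed, clipping the outline — boundary = 63.05 mm. Overall, the cross-section is a single solid region. Total boundary length (outer) = 63.05 mm.

63.05 mm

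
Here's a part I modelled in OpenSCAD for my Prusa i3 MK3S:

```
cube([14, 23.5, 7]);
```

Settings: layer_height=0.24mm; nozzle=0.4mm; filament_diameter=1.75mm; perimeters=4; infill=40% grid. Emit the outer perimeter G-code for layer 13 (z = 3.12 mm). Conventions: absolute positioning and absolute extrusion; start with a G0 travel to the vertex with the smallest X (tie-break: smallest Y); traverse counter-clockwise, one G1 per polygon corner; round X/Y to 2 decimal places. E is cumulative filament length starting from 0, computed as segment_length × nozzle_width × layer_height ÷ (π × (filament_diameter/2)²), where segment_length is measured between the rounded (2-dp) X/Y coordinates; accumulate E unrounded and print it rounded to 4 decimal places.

G0 X0.00 Y0.00 Z3.12
G1 X14.00 Y0.00 E0.5588
G1 X14.00 Y23.50 E1.4967
G1 X0.00 Y23.50 E2.0555
G1 X0.00 Y0.00 E2.9934

At z = 3.12 mm: the 14×23.5 cube contributes its full rectangle. The outline is a single polygon with 4 vertices. Extrusion per mm of travel: 0.4 × 0.24 / (π × 0.875²) = 0.039912. Accumulating E over each segment gives final E = 2.9934.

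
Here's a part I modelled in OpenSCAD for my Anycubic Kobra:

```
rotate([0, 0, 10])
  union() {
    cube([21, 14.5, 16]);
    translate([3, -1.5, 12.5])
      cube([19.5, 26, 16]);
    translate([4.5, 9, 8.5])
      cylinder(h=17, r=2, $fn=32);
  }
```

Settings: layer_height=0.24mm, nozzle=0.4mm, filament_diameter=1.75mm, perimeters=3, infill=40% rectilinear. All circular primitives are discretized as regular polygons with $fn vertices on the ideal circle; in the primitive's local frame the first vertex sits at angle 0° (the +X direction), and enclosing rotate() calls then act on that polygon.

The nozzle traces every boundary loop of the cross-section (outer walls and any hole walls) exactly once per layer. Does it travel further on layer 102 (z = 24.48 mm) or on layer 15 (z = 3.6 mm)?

layer 102 (z = 24.48 mm)

Layer 102 (z = 24.48): the cube does not reach this height (z outside [0, 16]); the 19.5×26 cube at (3, -1.5) contributes its full rectangle (perimeter 91.00 mm); the r=2 cylinder at (4.5, 9) gives a regular 32-gon of circumradius 2 (constant along its height) (perimeter = 2·32·2.000·sin(180°/32) = 12.55 mm); Combining (union): the regions partially overlap (shared area 11.60 mm²), so the edge portions inside another operand are dropped and the merged outline is re-measured after clipping — boundary = 91.25 mm; (whole slice rotated 10° about Z — lengths, areas and connectivity unchanged). So its perimeter = 91.25 mm. Layer 15 (z = 3.6): the cube (footprint 21×14.5) is included at this height (perimeter 71.00 mm); the cube at (3, -1.5) is absent (z outside [12.5, 28.5]); the cylinder at (4.5, 9) does not reach this height (z outside [8.5, 25.5]); Combining (union): only the 21×14.5 cube is present, so the union is just that shape — boundary = 71.00 mm; (rotated 10° about Z; rotation is an isometry so areas/perimeters/island counts are preserved). So its perimeter = 71.00 mm. Layer 102 is larger (91.25 vs 71.00 mm).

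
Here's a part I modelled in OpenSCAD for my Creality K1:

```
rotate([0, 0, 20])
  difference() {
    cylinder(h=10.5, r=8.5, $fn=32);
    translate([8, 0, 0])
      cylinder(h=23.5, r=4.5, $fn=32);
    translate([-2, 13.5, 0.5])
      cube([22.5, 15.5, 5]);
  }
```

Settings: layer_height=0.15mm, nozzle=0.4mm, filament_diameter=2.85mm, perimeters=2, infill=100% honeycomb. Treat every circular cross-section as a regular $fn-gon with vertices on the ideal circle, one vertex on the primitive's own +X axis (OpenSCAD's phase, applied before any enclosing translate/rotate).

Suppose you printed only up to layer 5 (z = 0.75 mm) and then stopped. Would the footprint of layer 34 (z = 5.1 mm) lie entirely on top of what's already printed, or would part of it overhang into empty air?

entirely on top

Compare the two slices. At z = 0.75: the r=8.5 cylinder gives a regular 32-gon of circumradius 8.5 (constant along its height) (area = (32/2)·8.500²·sin(360°/32) = 225.52 mm²); the r=4.5 cylinder at (8, 0) gives a regular 32-gon of circumradius 4.5 (constant along its height) (area = (32/2)·4.500²·sin(360°/32) = 63.21 mm²); the cube at (-2, 13.5) (footprint 22.5×15.5) is included at this height (area 348.75 mm²); Taking the first minus the rest: starting from the r=8.5 cylinder (225.52 mm²), the r=4.5 cylinder at (8, 0) partially overlaps it — only the 32.16 mm² overlap (of its 63.21 mm²) is removed, clipping the outline; the 22.5×15.5 cube at (-2, 13.5) misses the remaining region (no effect) — area = 193.37 mm²; (rotated 20° about Z; rotation is an isometry so areas/perimeters/island counts are preserved). At z = 5.1: the r=8.5 cylinder contributes a regular 32-gon of circumradius 8.5 (area = (32/2)·8.500²·sin(360°/32) = 225.52 mm²); the cylinder at (8, 0): section is a regular 32-gon, circumradius r=4.5 (area = (32/2)·4.500²·sin(360°/32) = 63.21 mm²); the 22.5×15.5 cube at (-2, 13.5) contributes its full rectangle (area 348.75 mm²); Taking the first minus the rest: starting from the r=8.5 cylinder (225.52 mm²), the r=4.5 cylinder at (8, 0) partially overlaps it — only the 32.16 mm² overlap (of its 63.21 mm²) is removed, clipping the outline; the 22.5×15.5 cube at (-2, 13.5) misses the remaining region (no effect) — area = 193.37 mm²; (rotated 20° about Z; rotation is an isometry so areas/perimeters/island counts are preserved). Checking containment: the cross-section at z = 5.1 is a subset of the cross-section at z = 0.75.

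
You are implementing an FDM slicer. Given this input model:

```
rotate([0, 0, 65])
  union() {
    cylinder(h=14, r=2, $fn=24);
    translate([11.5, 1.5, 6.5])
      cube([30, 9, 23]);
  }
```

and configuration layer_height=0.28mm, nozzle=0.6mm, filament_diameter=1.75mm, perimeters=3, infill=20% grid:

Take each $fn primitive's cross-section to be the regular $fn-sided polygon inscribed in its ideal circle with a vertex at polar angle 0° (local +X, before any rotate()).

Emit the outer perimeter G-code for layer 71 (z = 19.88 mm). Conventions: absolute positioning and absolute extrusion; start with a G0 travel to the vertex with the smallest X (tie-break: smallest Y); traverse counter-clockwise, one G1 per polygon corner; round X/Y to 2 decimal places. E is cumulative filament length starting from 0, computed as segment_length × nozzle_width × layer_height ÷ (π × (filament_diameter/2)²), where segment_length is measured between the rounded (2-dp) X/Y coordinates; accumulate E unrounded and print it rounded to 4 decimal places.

G0 X-4.66 Y14.86 Z19.88
G1 X3.50 Y11.06 E0.6287
G1 X16.18 Y38.25 E2.7242
G1 X8.02 Y42.05 E3.3529
G1 X-4.66 Y14.86 E5.4484

At z = 19.88 mm: the cylinder is absent (z outside [0, 14]); the cube at (11.5, 1.5) (footprint 30×9) is included at this height; Taking the union: only the 30×9 cube at (11.5, 1.5) is present, so the union is just that shape — 1 connected region; (whole slice rotated 65° about Z — lengths, areas and connectivity unchanged). The outline is a single polygon with 4 vertices. Extrusion per mm of travel: 0.6 × 0.28 / (π × 0.875²) = 0.069846. Accumulating E over each segment gives final E = 5.4484.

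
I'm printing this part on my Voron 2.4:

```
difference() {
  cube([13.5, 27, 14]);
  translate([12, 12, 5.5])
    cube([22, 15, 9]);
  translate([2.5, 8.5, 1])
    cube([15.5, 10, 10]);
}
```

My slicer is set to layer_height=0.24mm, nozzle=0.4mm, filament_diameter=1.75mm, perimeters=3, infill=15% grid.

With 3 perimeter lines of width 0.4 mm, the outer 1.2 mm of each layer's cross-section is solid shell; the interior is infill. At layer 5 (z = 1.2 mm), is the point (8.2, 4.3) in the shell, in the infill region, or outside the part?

At z = 1.2 mm: the 13.5×27 cube contributes its full rectangle; the cube at (12, 12) is absent (z outside [5.5, 14.5]); the cube at (2.5, 8.5) is present — its section is the full 15.5×10 rectangle; After the difference (first − rest): starting from the 13.5×27 cube, the 15.5×10 cube at (2.5, 8.5) partially overlaps it — only the 110.00 mm² overlap (of its 155.00 mm²) is removed, clipping the outline — 1 connected region. Overall, the cross-section is a single solid region. The nearest boundary edge runs (2.50, 8.50)→(13.50, 8.50); distance from the point to it = 4.20 mm. The point is inside the cross-section and 4.20 mm from the nearest boundary — more than the 1.2 mm shell width (3 × 0.4), so it's in the infill interior.

infill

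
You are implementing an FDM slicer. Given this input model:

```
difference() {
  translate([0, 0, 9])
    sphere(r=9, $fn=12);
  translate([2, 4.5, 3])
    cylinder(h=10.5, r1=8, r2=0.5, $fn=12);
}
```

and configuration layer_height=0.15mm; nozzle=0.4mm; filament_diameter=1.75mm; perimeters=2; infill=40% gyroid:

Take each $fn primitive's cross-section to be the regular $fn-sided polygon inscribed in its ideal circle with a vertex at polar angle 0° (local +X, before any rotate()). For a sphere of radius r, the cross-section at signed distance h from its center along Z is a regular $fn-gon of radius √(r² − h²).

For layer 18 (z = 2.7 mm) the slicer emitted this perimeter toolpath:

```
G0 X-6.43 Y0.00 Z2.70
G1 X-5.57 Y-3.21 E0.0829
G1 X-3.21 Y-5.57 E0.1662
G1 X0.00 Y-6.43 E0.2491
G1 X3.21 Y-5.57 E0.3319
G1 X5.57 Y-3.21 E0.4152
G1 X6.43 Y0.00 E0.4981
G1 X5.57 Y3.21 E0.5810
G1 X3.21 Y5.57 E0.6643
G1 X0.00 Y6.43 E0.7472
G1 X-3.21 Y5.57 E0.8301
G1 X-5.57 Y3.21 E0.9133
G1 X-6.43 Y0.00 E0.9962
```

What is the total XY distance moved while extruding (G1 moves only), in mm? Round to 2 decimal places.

39.94 mm

Sum the Euclidean lengths of each G1 segment: total = 39.94 mm.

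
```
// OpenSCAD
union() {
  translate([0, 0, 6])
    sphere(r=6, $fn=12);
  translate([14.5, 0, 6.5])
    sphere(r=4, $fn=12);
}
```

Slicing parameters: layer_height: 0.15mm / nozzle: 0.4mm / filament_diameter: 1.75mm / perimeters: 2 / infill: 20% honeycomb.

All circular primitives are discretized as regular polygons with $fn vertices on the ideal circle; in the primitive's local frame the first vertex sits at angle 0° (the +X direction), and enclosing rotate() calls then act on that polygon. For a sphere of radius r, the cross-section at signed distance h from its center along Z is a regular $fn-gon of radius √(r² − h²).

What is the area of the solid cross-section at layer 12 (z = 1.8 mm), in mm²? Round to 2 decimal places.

At z = 1.8 mm: the r=6 sphere contributes a regular 12-gon of circumradius √(6²−4.2²) = 4.285 (area = (12/2)·4.285²·sin(360°/12) = 55.08 mm²); the sphere at (14.5, 0) does not reach this height (|z−center|=4.700 > r=4); Taking the union: only the r=6 sphere is present, so the union is just that shape — area = 55.08 mm². Overall, the cross-section is a single solid region. Net area = 55.08 mm².

55.08 mm²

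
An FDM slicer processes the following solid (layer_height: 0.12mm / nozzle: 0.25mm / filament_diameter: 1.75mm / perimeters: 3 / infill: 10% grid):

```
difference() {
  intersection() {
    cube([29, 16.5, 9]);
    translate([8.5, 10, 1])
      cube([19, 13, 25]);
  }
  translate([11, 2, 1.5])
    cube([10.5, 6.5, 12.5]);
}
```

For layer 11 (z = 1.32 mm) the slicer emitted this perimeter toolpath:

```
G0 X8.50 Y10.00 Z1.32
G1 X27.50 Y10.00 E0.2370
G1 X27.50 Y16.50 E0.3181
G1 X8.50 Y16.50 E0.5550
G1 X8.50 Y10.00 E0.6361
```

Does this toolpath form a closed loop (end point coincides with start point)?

Start point (G0): (8.50, 10.00). End point (last G1): the path returns to the start — closed.

yes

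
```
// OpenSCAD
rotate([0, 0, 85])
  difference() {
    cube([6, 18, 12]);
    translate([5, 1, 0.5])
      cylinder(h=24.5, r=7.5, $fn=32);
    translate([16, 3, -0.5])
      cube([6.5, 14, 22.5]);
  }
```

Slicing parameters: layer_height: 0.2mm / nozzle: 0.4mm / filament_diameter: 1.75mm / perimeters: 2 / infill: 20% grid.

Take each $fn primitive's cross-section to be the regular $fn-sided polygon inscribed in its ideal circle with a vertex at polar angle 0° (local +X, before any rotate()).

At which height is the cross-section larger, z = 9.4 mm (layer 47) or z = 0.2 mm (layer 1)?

layer 1 (z = 0.2 mm)

Layer 47 (z = 9.4): the cube is present — its section is the full 6×18 rectangle (area 108.00 mm²); the r=7.5 cylinder at (5, 1) contributes a regular 32-gon of circumradius 7.5 (area = (32/2)·7.500²·sin(360°/32) = 175.58 mm²); the cube at (16, 3) is present — its section is the full 6.5×14 rectangle (area 91.00 mm²); After the difference (first − rest): starting from the 6×18 cube (108.00 mm²), the r=7.5 cylinder at (5, 1) partially overlaps it — only the 47.81 mm² overlap (of its 175.58 mm²) is removed, clipping the outline; the 6.5×14 cube at (16, 3) misses the remaining region (no effect) — area = 60.19 mm²; (whole slice rotated 85° about Z — lengths, areas and connectivity unchanged). So its area = 60.19 mm². Layer 1 (z = 0.2): the cube is present — its section is the full 6×18 rectangle (area 108.00 mm²); the cylinder at (5, 1) does not reach this height (z outside [0.5, 25]); the 6.5×14 cube at (16, 3) contributes its full rectangle (area 91.00 mm²); Taking the first minus the rest: starting from the 6×18 cube (108.00 mm²), the 6.5×14 cube at (16, 3) misses the remaining region (no effect) — area = 108.00 mm²; (rotated 85° about Z; rotation is an isometry so areas/perimeters/island counts are preserved). So its area = 108.00 mm². Layer 1 is larger (108.00 vs 60.19 mm²).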